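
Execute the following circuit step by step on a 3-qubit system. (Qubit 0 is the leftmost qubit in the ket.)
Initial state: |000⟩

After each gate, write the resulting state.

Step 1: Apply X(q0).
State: |100⟩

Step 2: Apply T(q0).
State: (1/√2 + (1/√2)i)|100⟩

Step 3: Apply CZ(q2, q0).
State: (1/√2 + (1/√2)i)|100⟩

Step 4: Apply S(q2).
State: (1/√2 + (1/√2)i)|100⟩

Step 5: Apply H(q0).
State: (1/2 + (1/2)i)|000⟩ + (-1/2 - (1/2)i)|100⟩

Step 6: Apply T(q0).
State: (1/2 + (1/2)i)|000⟩ - (1/√2)i|100⟩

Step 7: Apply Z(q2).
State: (1/2 + (1/2)i)|000⟩ - (1/√2)i|100⟩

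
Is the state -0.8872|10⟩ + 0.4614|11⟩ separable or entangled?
Separable

Writing the state as a|00⟩ + b|01⟩ + c|10⟩ + d|11⟩, it is a product state iff ad − bc = 0.
Here (a, b, c, d) = (0, 0, -0.8872, 0.4614): ad − bc = (0)(0.4614) − (0)(-0.8872) = 0, so the state is separable.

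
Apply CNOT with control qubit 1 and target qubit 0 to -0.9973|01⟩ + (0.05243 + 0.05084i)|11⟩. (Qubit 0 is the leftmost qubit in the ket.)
(0.05243 + 0.05084i)|01⟩ - 0.9973|11⟩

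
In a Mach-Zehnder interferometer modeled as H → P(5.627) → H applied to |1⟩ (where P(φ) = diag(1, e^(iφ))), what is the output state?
(0.1038 + 0.305i)|0⟩ + (0.8962 - 0.305i)|1⟩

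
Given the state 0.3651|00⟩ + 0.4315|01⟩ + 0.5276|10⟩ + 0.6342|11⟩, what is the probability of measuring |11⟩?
0.4022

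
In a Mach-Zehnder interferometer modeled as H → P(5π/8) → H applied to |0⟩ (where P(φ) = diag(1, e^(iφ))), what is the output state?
(0.3087 + 0.4619i)|0⟩ + (0.6913 - 0.4619i)|1⟩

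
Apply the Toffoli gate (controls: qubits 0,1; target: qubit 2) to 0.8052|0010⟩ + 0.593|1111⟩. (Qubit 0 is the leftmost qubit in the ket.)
0.8052|0010⟩ + 0.593|1101⟩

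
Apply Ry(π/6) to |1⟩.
-0.2588|0⟩ + 0.9659|1⟩

Ry(π/6) = [[cos(θ/2), −sin(θ/2)], [sin(θ/2), cos(θ/2)]]; θ = π/6, cos(θ/2) ≈ 0.965926, sin(θ/2) ≈ 0.258819.
With a = amp(|0⟩) = 0 and b = amp(|1⟩) = 1:
new amp(|0⟩) = (0.965926)·a + (-0.258819)·b = -0.2588
new amp(|1⟩) = (0.258819)·a + (0.965926)·b = 0.9659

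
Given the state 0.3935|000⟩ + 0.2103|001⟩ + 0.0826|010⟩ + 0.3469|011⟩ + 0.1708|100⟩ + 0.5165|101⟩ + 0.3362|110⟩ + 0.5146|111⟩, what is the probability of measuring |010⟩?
0.006823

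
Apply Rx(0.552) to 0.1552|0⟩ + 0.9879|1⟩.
(0.1493 - 0.2692i)|0⟩ + (0.9505 - 0.04229i)|1⟩

Rx(0.552) = [[cos(θ/2), −i·sin(θ/2)], [−i·sin(θ/2), cos(θ/2)]]; θ = 0.552, cos(θ/2) ≈ 0.962153, sin(θ/2) ≈ 0.272509.
With a = amp(|0⟩) = 0.1552 and b = amp(|1⟩) = 0.9879:
new amp(|0⟩) = (0.962153)·a + (-0.272509i)·b = (0.1493 - 0.2692i)
new amp(|1⟩) = (-0.272509i)·a + (0.962153)·b = (0.9505 - 0.04229i)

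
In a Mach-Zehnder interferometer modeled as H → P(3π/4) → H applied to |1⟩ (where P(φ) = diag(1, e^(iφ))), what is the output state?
(0.8536 - (1/√8)i)|0⟩ + (0.1464 + (1/√8)i)|1⟩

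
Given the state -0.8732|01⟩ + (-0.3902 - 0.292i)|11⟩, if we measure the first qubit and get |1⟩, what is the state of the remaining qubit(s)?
(-0.8006 - 0.5991i)|1⟩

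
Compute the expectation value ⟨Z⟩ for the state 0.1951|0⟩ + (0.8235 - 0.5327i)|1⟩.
-0.9239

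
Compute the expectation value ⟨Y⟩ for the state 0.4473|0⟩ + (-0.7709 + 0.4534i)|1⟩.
0.4056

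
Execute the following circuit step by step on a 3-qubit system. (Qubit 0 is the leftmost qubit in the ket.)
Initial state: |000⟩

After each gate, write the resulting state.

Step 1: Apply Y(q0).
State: i|100⟩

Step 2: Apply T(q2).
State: i|100⟩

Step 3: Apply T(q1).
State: i|100⟩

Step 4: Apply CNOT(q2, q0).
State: i|100⟩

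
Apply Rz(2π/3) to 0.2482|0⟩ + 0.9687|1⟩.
(0.1241 - 0.2149i)|0⟩ + (0.4844 + 0.8389i)|1⟩

Rz(2π/3) = [[e^(−iθ/2), 0], [0, e^(iθ/2)]] with e^(±iθ/2) = cos(θ/2) ± i·sin(θ/2); θ = 2π/3, cos(θ/2) ≈ 0.5, sin(θ/2) ≈ 0.866025.
With a = amp(|0⟩) = 0.2482 and b = amp(|1⟩) = 0.9687:
new amp(|0⟩) = (0.5 - 0.866025i)·a = (0.1241 - 0.2149i)
new amp(|1⟩) = (0.5 + 0.866025i)·b = (0.4844 + 0.8389i)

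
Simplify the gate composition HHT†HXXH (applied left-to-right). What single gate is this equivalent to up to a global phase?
T†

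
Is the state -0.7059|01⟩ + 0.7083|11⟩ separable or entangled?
Separable

Writing the state as a|00⟩ + b|01⟩ + c|10⟩ + d|11⟩, it is a product state iff ad − bc = 0.
Here (a, b, c, d) = (0, -0.7059, 0, 0.7083): ad − bc = (0)(0.7083) − (-0.7059)(0) = 0, so the state is separable.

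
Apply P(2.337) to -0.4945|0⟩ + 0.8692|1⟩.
-0.4945|0⟩ + (-0.6027 + 0.6263i)|1⟩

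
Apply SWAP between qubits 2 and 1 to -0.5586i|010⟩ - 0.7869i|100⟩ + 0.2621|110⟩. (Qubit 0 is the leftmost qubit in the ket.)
-0.5586i|001⟩ - 0.7869i|100⟩ + 0.2621|101⟩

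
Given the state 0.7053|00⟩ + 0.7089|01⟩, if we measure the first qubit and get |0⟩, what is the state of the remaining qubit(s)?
0.7053|0⟩ + 0.7089|1⟩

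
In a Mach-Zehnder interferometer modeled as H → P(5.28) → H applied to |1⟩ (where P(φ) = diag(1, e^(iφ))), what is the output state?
(0.2312 + 0.4216i)|0⟩ + (0.7688 - 0.4216i)|1⟩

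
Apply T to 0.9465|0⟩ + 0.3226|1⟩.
0.9465|0⟩ + (0.2281 + 0.2281i)|1⟩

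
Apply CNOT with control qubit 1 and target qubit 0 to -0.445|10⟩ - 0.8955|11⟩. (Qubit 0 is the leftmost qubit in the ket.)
-0.8955|01⟩ - 0.445|10⟩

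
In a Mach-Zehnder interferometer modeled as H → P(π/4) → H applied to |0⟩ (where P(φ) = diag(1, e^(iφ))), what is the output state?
(0.8536 + (1/√8)i)|0⟩ + (0.1464 - (1/√8)i)|1⟩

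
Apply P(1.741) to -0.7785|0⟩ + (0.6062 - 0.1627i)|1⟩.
-0.7785|0⟩ + (0.05767 + 0.625i)|1⟩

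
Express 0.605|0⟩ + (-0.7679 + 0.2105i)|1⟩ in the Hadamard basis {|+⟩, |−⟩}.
(-0.1152 + 0.1488i)|+⟩ + (0.9708 - 0.1488i)|−⟩

With |ψ⟩ = α|0⟩ + β|1⟩, the Hadamard-basis coefficients are ⟨+|ψ⟩ = (α + β)/√2 and ⟨−|ψ⟩ = (α − β)/√2.
Here α = 0.605, β = (-0.7679 + 0.2105i): (α + β)/√2 = (-0.1152 + 0.1488i), (α − β)/√2 = (0.9708 - 0.1488i).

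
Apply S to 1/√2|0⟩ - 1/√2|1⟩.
1/√2|0⟩ - (1/√2)i|1⟩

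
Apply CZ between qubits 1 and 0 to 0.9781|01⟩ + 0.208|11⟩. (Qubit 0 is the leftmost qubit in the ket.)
0.9781|01⟩ - 0.208|11⟩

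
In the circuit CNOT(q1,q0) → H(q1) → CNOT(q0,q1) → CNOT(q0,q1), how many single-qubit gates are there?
1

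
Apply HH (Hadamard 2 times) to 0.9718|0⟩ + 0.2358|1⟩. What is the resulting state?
0.9718|0⟩ + 0.2358|1⟩

H² = I, so an even number of Hadamards cancels: H^2 = I and the state is unchanged.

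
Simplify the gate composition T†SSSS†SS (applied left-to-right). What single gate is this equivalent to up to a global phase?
T†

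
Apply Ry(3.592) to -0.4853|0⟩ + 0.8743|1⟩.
-0.7439|0⟩ - 0.6683|1⟩

Ry(3.592) = [[cos(θ/2), −sin(θ/2)], [sin(θ/2), cos(θ/2)]]; θ = 3.592, cos(θ/2) ≈ -0.223305, sin(θ/2) ≈ 0.974749.
With a = amp(|0⟩) = -0.4853 and b = amp(|1⟩) = 0.8743:
new amp(|0⟩) = (-0.223305)·a + (-0.974749)·b = -0.7439
new amp(|1⟩) = (0.974749)·a + (-0.223305)·b = -0.6683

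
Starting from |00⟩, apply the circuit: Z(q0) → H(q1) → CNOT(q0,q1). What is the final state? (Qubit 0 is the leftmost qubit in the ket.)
1/√2|00⟩ + 1/√2|01⟩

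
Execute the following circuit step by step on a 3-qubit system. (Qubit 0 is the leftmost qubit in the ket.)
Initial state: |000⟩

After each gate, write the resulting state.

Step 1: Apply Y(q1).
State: i|010⟩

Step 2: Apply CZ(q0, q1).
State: i|010⟩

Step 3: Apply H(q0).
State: (1/√2)i|010⟩ + (1/√2)i|110⟩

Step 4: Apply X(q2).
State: (1/√2)i|011⟩ + (1/√2)i|111⟩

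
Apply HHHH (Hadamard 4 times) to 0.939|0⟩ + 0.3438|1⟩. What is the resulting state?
0.939|0⟩ + 0.3438|1⟩

H² = I, so an even number of Hadamards cancels: H^4 = I and the state is unchanged.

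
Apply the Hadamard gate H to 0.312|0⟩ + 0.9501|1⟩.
0.8924|0⟩ - 0.4512|1⟩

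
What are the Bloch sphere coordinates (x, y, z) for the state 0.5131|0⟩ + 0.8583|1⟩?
(0.8808, 0, -0.4734)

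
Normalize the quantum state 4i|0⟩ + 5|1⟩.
0.6247i|0⟩ + 0.7809|1⟩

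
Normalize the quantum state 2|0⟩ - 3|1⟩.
0.5547|0⟩ - 0.8321|1⟩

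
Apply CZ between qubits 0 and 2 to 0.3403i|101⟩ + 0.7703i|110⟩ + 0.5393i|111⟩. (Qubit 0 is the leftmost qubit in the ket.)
-0.3403i|101⟩ + 0.7703i|110⟩ - 0.5393i|111⟩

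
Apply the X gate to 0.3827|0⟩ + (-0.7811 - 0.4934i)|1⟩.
(-0.7811 - 0.4934i)|0⟩ + 0.3827|1⟩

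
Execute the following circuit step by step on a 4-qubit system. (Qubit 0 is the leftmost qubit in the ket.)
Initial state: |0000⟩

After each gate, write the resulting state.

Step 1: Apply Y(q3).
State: i|0001⟩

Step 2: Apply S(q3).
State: -|0001⟩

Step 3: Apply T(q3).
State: (-1/√2 - (1/√2)i)|0001⟩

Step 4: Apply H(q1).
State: (-1/2 - (1/2)i)|0001⟩ + (-1/2 - (1/2)i)|0101⟩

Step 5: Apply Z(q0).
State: (-1/2 - (1/2)i)|0001⟩ + (-1/2 - (1/2)i)|0101⟩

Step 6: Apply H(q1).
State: (-1/√2 - (1/√2)i)|0001⟩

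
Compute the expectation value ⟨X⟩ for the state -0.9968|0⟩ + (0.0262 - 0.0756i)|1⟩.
-0.05223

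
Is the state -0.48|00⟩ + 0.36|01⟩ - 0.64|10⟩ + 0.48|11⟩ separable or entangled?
Separable

Writing the state as a|00⟩ + b|01⟩ + c|10⟩ + d|11⟩, it is a product state iff ad − bc = 0.
Here (a, b, c, d) = (-0.48, 0.36, -0.64, 0.48): ad − bc = (-0.48)(0.48) − (0.36)(-0.64) = 0, so the state is separable.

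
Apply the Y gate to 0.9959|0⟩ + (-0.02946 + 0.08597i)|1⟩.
(0.08597 + 0.02946i)|0⟩ + 0.9959i|1⟩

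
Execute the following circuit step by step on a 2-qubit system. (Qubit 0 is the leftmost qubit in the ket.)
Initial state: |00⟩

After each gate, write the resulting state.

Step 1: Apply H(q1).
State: 1/√2|00⟩ + 1/√2|01⟩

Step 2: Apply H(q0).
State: 1/2|00⟩ + 1/2|01⟩ + 1/2|10⟩ + 1/2|11⟩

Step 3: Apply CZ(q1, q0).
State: 1/2|00⟩ + 1/2|01⟩ + 1/2|10⟩ - 1/2|11⟩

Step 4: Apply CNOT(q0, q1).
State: 1/2|00⟩ + 1/2|01⟩ - 1/2|10⟩ + 1/2|11⟩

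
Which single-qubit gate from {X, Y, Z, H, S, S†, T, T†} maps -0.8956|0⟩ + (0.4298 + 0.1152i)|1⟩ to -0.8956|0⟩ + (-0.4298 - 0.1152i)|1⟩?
Z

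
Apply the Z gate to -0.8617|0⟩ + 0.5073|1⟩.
-0.8617|0⟩ - 0.5073|1⟩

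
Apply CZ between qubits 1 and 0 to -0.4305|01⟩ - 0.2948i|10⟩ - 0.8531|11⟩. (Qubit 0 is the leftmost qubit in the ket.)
-0.4305|01⟩ - 0.2948i|10⟩ + 0.8531|11⟩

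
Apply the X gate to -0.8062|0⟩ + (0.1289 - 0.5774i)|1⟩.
(0.1289 - 0.5774i)|0⟩ - 0.8062|1⟩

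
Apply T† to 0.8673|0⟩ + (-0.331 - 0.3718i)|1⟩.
0.8673|0⟩ + (-0.497 - 0.02885i)|1⟩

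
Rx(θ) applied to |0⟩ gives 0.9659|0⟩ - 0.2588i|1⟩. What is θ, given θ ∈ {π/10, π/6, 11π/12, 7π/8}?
π/6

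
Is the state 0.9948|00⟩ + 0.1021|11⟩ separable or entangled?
Entangled

Writing the state as a|00⟩ + b|01⟩ + c|10⟩ + d|11⟩, it is a product state iff ad − bc = 0.
Here (a, b, c, d) = (0.9948, 0, 0, 0.1021): ad − bc = (0.9948)(0.1021) − (0)(0) = 0.1016 ≠ 0, so the state is entangled.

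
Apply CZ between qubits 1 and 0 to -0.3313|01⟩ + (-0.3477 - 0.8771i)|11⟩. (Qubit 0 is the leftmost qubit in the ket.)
-0.3313|01⟩ + (0.3477 + 0.8771i)|11⟩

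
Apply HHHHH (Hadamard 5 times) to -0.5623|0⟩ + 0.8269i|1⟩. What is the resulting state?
(-0.3976 + 0.5847i)|0⟩ + (-0.3976 - 0.5847i)|1⟩

H² = I, so H^5 = H: a single Hadamard. With (a, b) = (-0.5623, 0.8269i), H gives ((a + b)/√2, (a − b)/√2) = ((-0.3976 + 0.5847i), (-0.3976 - 0.5847i)).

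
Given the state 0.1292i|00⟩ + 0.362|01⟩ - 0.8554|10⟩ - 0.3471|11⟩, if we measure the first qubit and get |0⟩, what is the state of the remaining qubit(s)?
0.3361i|0⟩ + 0.9418|1⟩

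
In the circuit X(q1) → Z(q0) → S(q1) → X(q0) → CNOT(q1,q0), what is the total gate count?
5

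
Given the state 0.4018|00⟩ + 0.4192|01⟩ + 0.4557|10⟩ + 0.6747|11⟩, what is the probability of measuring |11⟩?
0.4552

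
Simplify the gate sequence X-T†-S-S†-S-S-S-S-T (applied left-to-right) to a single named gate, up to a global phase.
X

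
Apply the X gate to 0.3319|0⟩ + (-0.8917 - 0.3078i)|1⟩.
(-0.8917 - 0.3078i)|0⟩ + 0.3319|1⟩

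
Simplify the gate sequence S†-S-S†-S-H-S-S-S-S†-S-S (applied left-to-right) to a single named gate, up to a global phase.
H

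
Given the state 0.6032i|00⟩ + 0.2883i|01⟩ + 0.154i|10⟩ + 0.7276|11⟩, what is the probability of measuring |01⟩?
0.08312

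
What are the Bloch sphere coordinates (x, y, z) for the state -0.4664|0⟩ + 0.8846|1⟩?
(-0.8252, 0, -0.565)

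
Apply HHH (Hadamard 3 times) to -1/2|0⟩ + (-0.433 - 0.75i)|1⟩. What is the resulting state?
(-0.6597 - 0.5303i)|0⟩ + (-0.04738 + 0.5303i)|1⟩

H² = I, so H^3 = H: a single Hadamard. With (a, b) = (-1/2, (-0.433 - 0.75i)), H gives ((a + b)/√2, (a − b)/√2) = ((-0.6597 - 0.5303i), (-0.04738 + 0.5303i)).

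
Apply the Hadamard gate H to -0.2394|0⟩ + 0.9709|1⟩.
0.5172|0⟩ - 0.8558|1⟩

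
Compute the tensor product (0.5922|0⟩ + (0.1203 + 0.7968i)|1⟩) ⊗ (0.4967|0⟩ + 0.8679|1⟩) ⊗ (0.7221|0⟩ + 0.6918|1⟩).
0.2124|000⟩ + 0.2035|001⟩ + 0.3711|010⟩ + 0.3556|011⟩ + (0.04315 + 0.2858i)|100⟩ + (0.04134 + 0.2738i)|101⟩ + (0.07539 + 0.4994i)|110⟩ + (0.07223 + 0.4784i)|111⟩

amp(|b₁b₂…⟩) = product of the factor amplitudes for bits b₁, b₂, …; only kets whose every factor amplitude is nonzero survive.
|000⟩: (0.5922)(0.4967)(0.7221) = 0.2124
|001⟩: (0.5922)(0.4967)(0.6918) = 0.2035
|010⟩: (0.5922)(0.8679)(0.7221) = 0.3711
|011⟩: (0.5922)(0.8679)(0.6918) = 0.3556
|100⟩: (0.1203 + 0.7968i)(0.4967)(0.7221) = (0.04315 + 0.2858i)
|101⟩: (0.1203 + 0.7968i)(0.4967)(0.6918) = (0.04134 + 0.2738i)
|110⟩: (0.1203 + 0.7968i)(0.8679)(0.7221) = (0.07539 + 0.4994i)
|111⟩: (0.1203 + 0.7968i)(0.8679)(0.6918) = (0.07223 + 0.4784i)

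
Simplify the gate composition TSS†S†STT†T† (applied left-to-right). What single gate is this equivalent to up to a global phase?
I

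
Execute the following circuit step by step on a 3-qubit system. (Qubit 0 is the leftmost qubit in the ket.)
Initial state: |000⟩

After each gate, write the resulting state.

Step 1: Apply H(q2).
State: 1/√2|000⟩ + 1/√2|001⟩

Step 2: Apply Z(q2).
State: 1/√2|000⟩ - 1/√2|001⟩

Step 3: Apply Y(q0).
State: (1/√2)i|100⟩ - (1/√2)i|101⟩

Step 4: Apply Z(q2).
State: (1/√2)i|100⟩ + (1/√2)i|101⟩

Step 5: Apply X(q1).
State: (1/√2)i|110⟩ + (1/√2)i|111⟩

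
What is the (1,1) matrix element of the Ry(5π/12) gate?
0.7934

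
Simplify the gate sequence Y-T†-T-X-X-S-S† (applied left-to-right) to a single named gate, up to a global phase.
Y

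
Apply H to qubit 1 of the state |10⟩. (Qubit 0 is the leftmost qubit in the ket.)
1/√2|10⟩ + 1/√2|11⟩

H on qubit 1 mixes each pair of kets that differ only in qubit 1: amplitudes (a, b) of (|…0…⟩, |…1…⟩) become ((a + b)/√2, (a − b)/√2). Kets absent from the input have amplitude 0.
(|10⟩, |11⟩): (a, b) = (1, 0) → (1/√2, 1/√2)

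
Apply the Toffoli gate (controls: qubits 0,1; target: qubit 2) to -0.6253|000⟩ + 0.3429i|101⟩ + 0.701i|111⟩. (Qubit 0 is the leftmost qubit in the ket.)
-0.6253|000⟩ + 0.3429i|101⟩ + 0.701i|110⟩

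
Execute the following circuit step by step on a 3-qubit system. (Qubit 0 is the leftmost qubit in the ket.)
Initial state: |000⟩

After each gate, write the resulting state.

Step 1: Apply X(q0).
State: |100⟩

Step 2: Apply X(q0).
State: |000⟩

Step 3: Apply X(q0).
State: |100⟩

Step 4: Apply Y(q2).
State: i|101⟩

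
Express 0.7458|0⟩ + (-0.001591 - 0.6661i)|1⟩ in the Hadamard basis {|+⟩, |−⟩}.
(0.5262 - 0.471i)|+⟩ + (0.5285 + 0.471i)|−⟩

With |ψ⟩ = α|0⟩ + β|1⟩, the Hadamard-basis coefficients are ⟨+|ψ⟩ = (α + β)/√2 and ⟨−|ψ⟩ = (α − β)/√2.
Here α = 0.7458, β = (-0.001591 - 0.6661i): (α + β)/√2 = (0.5262 - 0.471i), (α − β)/√2 = (0.5285 + 0.471i).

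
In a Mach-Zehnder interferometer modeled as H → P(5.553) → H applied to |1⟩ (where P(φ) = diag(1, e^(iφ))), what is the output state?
(0.1275 + 0.3335i)|0⟩ + (0.8725 - 0.3335i)|1⟩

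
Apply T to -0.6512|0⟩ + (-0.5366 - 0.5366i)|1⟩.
-0.6512|0⟩ - 0.7589i|1⟩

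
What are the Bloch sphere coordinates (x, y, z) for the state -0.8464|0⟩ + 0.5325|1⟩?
(-0.9014, 0, 0.4328)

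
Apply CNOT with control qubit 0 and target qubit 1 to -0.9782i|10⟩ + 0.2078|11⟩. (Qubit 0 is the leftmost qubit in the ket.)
0.2078|10⟩ - 0.9782i|11⟩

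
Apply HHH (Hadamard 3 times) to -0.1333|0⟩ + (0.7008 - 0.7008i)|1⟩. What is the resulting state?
(0.4013 - 0.4955i)|0⟩ + (-0.5898 + 0.4955i)|1⟩

H² = I, so H^3 = H: a single Hadamard. With (a, b) = (-0.1333, (0.7008 - 0.7008i)), H gives ((a + b)/√2, (a − b)/√2) = ((0.4013 - 0.4955i), (-0.5898 + 0.4955i)).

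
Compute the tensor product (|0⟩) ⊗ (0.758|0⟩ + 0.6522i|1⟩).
0.758|00⟩ + 0.6522i|01⟩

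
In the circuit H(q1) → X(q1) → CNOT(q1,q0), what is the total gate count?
3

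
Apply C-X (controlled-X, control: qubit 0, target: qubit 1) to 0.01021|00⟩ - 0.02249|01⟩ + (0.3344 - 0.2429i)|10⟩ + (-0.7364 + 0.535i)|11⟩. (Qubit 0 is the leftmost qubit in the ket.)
0.01021|00⟩ - 0.02249|01⟩ + (-0.7364 + 0.535i)|10⟩ + (0.3344 - 0.2429i)|11⟩

C-X leaves the control-|0⟩ kets |00⟩, |01⟩ unchanged and applies X to qubit 1 on the control-|1⟩ pair (|10⟩, |11⟩).
X = [[0, 1], [1, 0]].
With a = amp(|10⟩) = (0.3344 - 0.2429i) and b = amp(|11⟩) = (-0.7364 + 0.535i):
new amp(|10⟩) = (1)·b = (-0.7364 + 0.535i)
new amp(|11⟩) = (1)·a = (0.3344 - 0.2429i)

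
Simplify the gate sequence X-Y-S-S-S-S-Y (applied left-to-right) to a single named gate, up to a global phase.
X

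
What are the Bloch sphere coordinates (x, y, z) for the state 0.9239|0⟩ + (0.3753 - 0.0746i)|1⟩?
(0.6935, -0.1378, 0.7072)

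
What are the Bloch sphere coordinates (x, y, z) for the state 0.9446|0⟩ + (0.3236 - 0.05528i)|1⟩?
(0.6113, -0.1044, 0.7845)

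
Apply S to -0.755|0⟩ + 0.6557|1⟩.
-0.755|0⟩ + 0.6557i|1⟩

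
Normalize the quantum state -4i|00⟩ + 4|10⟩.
-(1/√2)i|00⟩ + 1/√2|10⟩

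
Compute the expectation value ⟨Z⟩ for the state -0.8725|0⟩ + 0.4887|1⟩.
0.5224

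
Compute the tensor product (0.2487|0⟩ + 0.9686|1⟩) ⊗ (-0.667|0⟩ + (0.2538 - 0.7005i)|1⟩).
-0.1659|00⟩ + (0.06312 - 0.1742i)|01⟩ - 0.6461|10⟩ + (0.2458 - 0.6785i)|11⟩

amp(|b₁b₂…⟩) = product of the factor amplitudes for bits b₁, b₂, …; only kets whose every factor amplitude is nonzero survive.
|00⟩: (0.2487)(-0.667) = -0.1659
|01⟩: (0.2487)(0.2538 - 0.7005i) = (0.06312 - 0.1742i)
|10⟩: (0.9686)(-0.667) = -0.6461
|11⟩: (0.9686)(0.2538 - 0.7005i) = (0.2458 - 0.6785i)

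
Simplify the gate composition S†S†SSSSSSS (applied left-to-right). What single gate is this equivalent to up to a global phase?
S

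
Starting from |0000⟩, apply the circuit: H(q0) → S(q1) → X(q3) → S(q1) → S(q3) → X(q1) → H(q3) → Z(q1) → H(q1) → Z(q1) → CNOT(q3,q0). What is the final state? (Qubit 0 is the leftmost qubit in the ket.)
-(1/√8)i|0000⟩ + (1/√8)i|0001⟩ - (1/√8)i|0100⟩ + (1/√8)i|0101⟩ - (1/√8)i|1000⟩ + (1/√8)i|1001⟩ - (1/√8)i|1100⟩ + (1/√8)i|1101⟩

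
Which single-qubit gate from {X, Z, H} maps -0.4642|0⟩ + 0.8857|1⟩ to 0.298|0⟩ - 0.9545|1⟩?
H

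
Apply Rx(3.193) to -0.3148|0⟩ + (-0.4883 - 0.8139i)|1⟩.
(-0.8055 + 0.4881i)|0⟩ + (0.01255 + 0.3356i)|1⟩

Rx(3.193) = [[cos(θ/2), −i·sin(θ/2)], [−i·sin(θ/2), cos(θ/2)]]; θ = 3.193, cos(θ/2) ≈ -0.0257008, sin(θ/2) ≈ 0.99967.
With a = amp(|0⟩) = -0.3148 and b = amp(|1⟩) = (-0.4883 - 0.8139i):
new amp(|0⟩) = (-0.0257008)·a + (-0.99967i)·b = (-0.8055 + 0.4881i)
new amp(|1⟩) = (-0.99967i)·a + (-0.0257008)·b = (0.01255 + 0.3356i)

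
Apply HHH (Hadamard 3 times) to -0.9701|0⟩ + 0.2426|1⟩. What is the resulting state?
-0.5144|0⟩ - 0.8575|1⟩

H² = I, so H^3 = H: a single Hadamard. With (a, b) = (-0.9701, 0.2426), H gives ((a + b)/√2, (a − b)/√2) = (-0.5144, -0.8575).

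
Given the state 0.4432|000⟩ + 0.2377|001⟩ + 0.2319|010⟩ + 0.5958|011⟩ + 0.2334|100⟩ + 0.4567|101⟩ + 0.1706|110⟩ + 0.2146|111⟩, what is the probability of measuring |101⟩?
0.2086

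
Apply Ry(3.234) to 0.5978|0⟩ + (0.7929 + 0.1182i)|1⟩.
(-0.8197 - 0.1181i)|0⟩ + (0.5605 - 0.005459i)|1⟩

Ry(3.234) = [[cos(θ/2), −sin(θ/2)], [sin(θ/2), cos(θ/2)]]; θ = 3.234, cos(θ/2) ≈ -0.0461872, sin(θ/2) ≈ 0.998933.
With a = amp(|0⟩) = 0.5978 and b = amp(|1⟩) = (0.7929 + 0.1182i):
new amp(|0⟩) = (-0.0461872)·a + (-0.998933)·b = (-0.8197 - 0.1181i)
new amp(|1⟩) = (0.998933)·a + (-0.0461872)·b = (0.5605 - 0.005459i)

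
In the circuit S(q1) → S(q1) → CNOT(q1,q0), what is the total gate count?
3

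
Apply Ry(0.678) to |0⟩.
0.9431|0⟩ + 0.3325|1⟩

Ry(0.678) = [[cos(θ/2), −sin(θ/2)], [sin(θ/2), cos(θ/2)]]; θ = 0.678, cos(θ/2) ≈ 0.943088, sin(θ/2) ≈ 0.332544.
With a = amp(|0⟩) = 1 and b = amp(|1⟩) = 0:
new amp(|0⟩) = (0.943088)·a + (-0.332544)·b = 0.9431
new amp(|1⟩) = (0.332544)·a + (0.943088)·b = 0.3325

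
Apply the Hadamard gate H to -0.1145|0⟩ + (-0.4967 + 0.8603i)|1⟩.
(-0.4322 + 0.6083i)|0⟩ + (0.2703 - 0.6083i)|1⟩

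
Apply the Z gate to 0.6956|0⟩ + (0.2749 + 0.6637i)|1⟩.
0.6956|0⟩ + (-0.2749 - 0.6637i)|1⟩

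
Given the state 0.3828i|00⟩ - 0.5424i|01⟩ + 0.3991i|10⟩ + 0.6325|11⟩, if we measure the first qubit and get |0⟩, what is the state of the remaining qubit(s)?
0.5766i|0⟩ - 0.817i|1⟩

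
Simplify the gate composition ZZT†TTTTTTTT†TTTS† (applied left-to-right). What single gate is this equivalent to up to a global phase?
S†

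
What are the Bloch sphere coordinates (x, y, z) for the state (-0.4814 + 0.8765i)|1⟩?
(0, 0, -1)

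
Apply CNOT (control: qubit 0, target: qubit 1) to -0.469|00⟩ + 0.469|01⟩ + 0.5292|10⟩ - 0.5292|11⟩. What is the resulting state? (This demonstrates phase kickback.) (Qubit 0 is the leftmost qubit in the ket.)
-0.469|00⟩ + 0.469|01⟩ - 0.5292|10⟩ + 0.5292|11⟩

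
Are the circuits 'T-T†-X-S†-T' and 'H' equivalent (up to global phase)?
No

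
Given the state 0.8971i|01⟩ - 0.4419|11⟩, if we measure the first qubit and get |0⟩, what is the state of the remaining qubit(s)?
i|1⟩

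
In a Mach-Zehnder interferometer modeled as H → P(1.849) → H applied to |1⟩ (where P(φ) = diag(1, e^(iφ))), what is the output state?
(0.6373 - 0.4808i)|0⟩ + (0.3627 + 0.4808i)|1⟩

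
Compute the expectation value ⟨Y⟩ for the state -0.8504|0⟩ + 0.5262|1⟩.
0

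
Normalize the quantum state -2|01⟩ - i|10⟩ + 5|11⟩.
-0.3651|01⟩ - 0.1826i|10⟩ + 0.9129|11⟩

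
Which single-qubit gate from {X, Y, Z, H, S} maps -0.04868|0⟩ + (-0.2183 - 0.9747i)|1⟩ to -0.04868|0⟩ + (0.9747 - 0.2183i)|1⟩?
S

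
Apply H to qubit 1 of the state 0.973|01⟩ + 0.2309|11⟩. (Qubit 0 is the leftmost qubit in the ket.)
0.688|00⟩ - 0.688|01⟩ + 0.1633|10⟩ - 0.1633|11⟩

H on qubit 1 mixes each pair of kets that differ only in qubit 1: amplitudes (a, b) of (|…0…⟩, |…1…⟩) become ((a + b)/√2, (a − b)/√2). Kets absent from the input have amplitude 0.
(|00⟩, |01⟩): (a, b) = (0, 0.973) → (0.688, -0.688)
(|10⟩, |11⟩): (a, b) = (0, 0.2309) → (0.1633, -0.1633)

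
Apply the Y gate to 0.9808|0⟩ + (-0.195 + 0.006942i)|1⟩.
(0.006942 + 0.195i)|0⟩ + 0.9808i|1⟩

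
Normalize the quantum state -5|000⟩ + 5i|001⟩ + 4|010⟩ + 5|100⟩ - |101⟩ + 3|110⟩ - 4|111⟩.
-0.4623|000⟩ + 0.4623i|001⟩ + 0.3698|010⟩ + 0.4623|100⟩ - 0.09245|101⟩ + 0.2774|110⟩ - 0.3698|111⟩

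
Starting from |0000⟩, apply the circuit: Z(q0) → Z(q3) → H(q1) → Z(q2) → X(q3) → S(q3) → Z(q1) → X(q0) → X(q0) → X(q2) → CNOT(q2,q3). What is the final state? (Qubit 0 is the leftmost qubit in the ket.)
(1/√2)i|0010⟩ - (1/√2)i|0110⟩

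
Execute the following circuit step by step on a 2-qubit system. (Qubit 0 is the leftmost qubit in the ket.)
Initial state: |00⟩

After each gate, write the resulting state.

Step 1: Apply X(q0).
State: |10⟩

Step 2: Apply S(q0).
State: i|10⟩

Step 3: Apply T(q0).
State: (-1/√2 + (1/√2)i)|10⟩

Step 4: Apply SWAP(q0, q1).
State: (-1/√2 + (1/√2)i)|01⟩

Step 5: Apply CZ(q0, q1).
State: (-1/√2 + (1/√2)i)|01⟩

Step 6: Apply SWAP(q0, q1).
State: (-1/√2 + (1/√2)i)|10⟩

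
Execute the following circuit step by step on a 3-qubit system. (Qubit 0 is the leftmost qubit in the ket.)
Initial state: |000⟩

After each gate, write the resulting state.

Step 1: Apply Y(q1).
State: i|010⟩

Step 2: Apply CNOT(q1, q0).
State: i|110⟩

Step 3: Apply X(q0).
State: i|010⟩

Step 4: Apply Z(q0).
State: i|010⟩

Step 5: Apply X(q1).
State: i|000⟩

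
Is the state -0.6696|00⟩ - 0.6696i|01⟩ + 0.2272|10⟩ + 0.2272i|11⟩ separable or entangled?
Separable

Writing the state as a|00⟩ + b|01⟩ + c|10⟩ + d|11⟩, it is a product state iff ad − bc = 0.
Here (a, b, c, d) = (-0.6696, -0.6696i, 0.2272, 0.2272i): ad − bc = (-0.6696)(0.2272i) − (-0.6696i)(0.2272) = 0, so the state is separable.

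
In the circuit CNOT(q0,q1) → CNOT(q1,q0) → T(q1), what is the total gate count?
3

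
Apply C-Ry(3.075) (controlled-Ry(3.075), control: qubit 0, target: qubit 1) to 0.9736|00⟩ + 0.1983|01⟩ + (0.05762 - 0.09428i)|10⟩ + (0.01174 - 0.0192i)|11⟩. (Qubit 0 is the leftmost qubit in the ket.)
0.9736|00⟩ + 0.1983|01⟩ + (-0.009815 + 0.01605i)|10⟩ + (0.05798 - 0.09487i)|11⟩

C-Ry(3.075) leaves the control-|0⟩ kets |00⟩, |01⟩ unchanged and applies Ry(3.075) to qubit 1 on the control-|1⟩ pair (|10⟩, |11⟩).
Ry(3.075) = [[cos(θ/2), −sin(θ/2)], [sin(θ/2), cos(θ/2)]]; θ = 3.075, cos(θ/2) ≈ 0.0332902, sin(θ/2) ≈ 0.999446.
With a = amp(|10⟩) = (0.05762 - 0.09428i) and b = amp(|11⟩) = (0.01174 - 0.0192i):
new amp(|10⟩) = (0.0332902)·a + (-0.999446)·b = (-0.009815 + 0.01605i)
new amp(|11⟩) = (0.999446)·a + (0.0332902)·b = (0.05798 - 0.09487i)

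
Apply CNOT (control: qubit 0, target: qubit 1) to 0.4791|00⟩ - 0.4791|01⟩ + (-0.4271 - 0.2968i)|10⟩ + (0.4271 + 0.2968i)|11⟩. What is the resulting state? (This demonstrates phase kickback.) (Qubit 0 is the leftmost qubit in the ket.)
0.4791|00⟩ - 0.4791|01⟩ + (0.4271 + 0.2968i)|10⟩ + (-0.4271 - 0.2968i)|11⟩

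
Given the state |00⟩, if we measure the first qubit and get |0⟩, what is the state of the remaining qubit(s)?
|0⟩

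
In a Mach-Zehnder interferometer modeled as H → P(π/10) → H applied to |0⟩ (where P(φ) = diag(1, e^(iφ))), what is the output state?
(0.9755 + 0.1545i)|0⟩ + (0.02447 - 0.1545i)|1⟩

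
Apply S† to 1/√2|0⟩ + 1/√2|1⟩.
1/√2|0⟩ - (1/√2)i|1⟩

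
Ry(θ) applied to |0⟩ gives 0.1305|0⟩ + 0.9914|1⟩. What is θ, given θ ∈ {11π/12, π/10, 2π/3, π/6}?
11π/12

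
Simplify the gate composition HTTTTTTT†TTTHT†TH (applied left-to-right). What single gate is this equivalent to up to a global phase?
H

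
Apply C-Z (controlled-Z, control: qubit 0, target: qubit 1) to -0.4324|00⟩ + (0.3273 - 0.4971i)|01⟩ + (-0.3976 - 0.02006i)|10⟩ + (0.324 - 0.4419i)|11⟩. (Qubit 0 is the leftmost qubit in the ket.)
-0.4324|00⟩ + (0.3273 - 0.4971i)|01⟩ + (-0.3976 - 0.02006i)|10⟩ + (-0.324 + 0.4419i)|11⟩

C-Z leaves the control-|0⟩ kets |00⟩, |01⟩ unchanged and applies Z to qubit 1 on the control-|1⟩ pair (|10⟩, |11⟩).
Z = [[1, 0], [0, -1]].
With a = amp(|10⟩) = (-0.3976 - 0.02006i) and b = amp(|11⟩) = (0.324 - 0.4419i):
new amp(|10⟩) = (1)·a = (-0.3976 - 0.02006i)
new amp(|11⟩) = (-1)·b = (-0.324 + 0.4419i)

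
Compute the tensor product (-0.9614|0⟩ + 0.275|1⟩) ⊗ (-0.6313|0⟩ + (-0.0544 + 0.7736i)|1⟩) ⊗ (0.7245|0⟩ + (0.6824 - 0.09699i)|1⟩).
0.4397|000⟩ + (0.4142 - 0.05887i)|001⟩ + (0.03789 - 0.5388i)|010⟩ + (-0.03645 - 0.5126i)|011⟩ - 0.1258|100⟩ + (-0.1185 + 0.01684i)|101⟩ + (-0.01084 + 0.1541i)|110⟩ + (0.01042 + 0.1466i)|111⟩

amp(|b₁b₂…⟩) = product of the factor amplitudes for bits b₁, b₂, …; only kets whose every factor amplitude is nonzero survive.
|000⟩: (-0.9614)(-0.6313)(0.7245) = 0.4397
|001⟩: (-0.9614)(-0.6313)(0.6824 - 0.09699i) = (0.4142 - 0.05887i)
|010⟩: (-0.9614)(-0.0544 + 0.7736i)(0.7245) = (0.03789 - 0.5388i)
|011⟩: (-0.9614)(-0.0544 + 0.7736i)(0.6824 - 0.09699i) = (-0.03645 - 0.5126i)
|100⟩: (0.275)(-0.6313)(0.7245) = -0.1258
|101⟩: (0.275)(-0.6313)(0.6824 - 0.09699i) = (-0.1185 + 0.01684i)
|110⟩: (0.275)(-0.0544 + 0.7736i)(0.7245) = (-0.01084 + 0.1541i)
|111⟩: (0.275)(-0.0544 + 0.7736i)(0.6824 - 0.09699i) = (0.01042 + 0.1466i)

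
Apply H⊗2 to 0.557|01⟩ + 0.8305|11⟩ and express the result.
0.6938|00⟩ - 0.6938|01⟩ - 0.1368|10⟩ + 0.1368|11⟩

H⊗2 gives amp(|y⟩) = (1/2) Σ_x (−1)^(x·y) amp(|x⟩), where x·y is the number of positions in which both x and y have a 1.
|00⟩: (0.557 + 0.8305)/2 = 0.6938
|01⟩: (-0.557 - 0.8305)/2 = -0.6938
|10⟩: (0.557 - 0.8305)/2 = -0.1368
|11⟩: (-0.557 + 0.8305)/2 = 0.1368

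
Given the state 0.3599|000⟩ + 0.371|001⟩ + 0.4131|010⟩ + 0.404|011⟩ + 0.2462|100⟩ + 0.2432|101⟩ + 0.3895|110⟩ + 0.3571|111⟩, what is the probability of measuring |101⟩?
0.05915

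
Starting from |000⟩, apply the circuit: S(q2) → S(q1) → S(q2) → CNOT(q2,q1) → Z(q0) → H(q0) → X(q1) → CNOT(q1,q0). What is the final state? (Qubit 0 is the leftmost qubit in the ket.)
1/√2|010⟩ + 1/√2|110⟩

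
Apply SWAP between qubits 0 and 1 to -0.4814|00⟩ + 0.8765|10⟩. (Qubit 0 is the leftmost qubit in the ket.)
-0.4814|00⟩ + 0.8765|01⟩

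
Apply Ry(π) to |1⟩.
-|0⟩

Ry(π) = [[cos(θ/2), −sin(θ/2)], [sin(θ/2), cos(θ/2)]]; θ = π, cos(θ/2) ≈ 0, sin(θ/2) ≈ 1.
With a = amp(|0⟩) = 0 and b = amp(|1⟩) = 1:
new amp(|0⟩) = (-1)·b = -1
new amp(|1⟩) = (1)·a = 0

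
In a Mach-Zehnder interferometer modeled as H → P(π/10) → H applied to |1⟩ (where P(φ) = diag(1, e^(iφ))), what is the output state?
(0.02447 - 0.1545i)|0⟩ + (0.9755 + 0.1545i)|1⟩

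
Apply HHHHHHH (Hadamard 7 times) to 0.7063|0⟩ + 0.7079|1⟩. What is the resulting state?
|0⟩ - 0.001131|1⟩

H² = I, so H^7 = H: a single Hadamard. With (a, b) = (0.7063, 0.7079), H gives ((a + b)/√2, (a − b)/√2) = (1, -0.001131).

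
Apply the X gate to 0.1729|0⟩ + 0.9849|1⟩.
0.9849|0⟩ + 0.1729|1⟩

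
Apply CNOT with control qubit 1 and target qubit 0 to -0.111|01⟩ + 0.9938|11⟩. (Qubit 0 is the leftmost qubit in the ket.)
0.9938|01⟩ - 0.111|11⟩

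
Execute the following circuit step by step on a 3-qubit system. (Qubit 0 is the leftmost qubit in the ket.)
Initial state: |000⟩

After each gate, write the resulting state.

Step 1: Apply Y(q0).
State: i|100⟩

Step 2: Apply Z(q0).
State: -i|100⟩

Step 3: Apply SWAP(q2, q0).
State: -i|001⟩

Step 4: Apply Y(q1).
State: |011⟩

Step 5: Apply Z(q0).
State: |011⟩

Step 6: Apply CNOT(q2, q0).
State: |111⟩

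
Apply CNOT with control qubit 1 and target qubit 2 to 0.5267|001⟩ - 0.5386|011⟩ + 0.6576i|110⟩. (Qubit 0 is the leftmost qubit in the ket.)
0.5267|001⟩ - 0.5386|010⟩ + 0.6576i|111⟩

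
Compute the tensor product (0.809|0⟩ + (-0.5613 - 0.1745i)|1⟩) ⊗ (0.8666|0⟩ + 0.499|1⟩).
0.7011|00⟩ + 0.4037|01⟩ + (-0.4864 - 0.1512i)|10⟩ + (-0.2801 - 0.08708i)|11⟩

amp(|b₁b₂…⟩) = product of the factor amplitudes for bits b₁, b₂, …; only kets whose every factor amplitude is nonzero survive.
|00⟩: (0.809)(0.8666) = 0.7011
|01⟩: (0.809)(0.499) = 0.4037
|10⟩: (-0.5613 - 0.1745i)(0.8666) = (-0.4864 - 0.1512i)
|11⟩: (-0.5613 - 0.1745i)(0.499) = (-0.2801 - 0.08708i)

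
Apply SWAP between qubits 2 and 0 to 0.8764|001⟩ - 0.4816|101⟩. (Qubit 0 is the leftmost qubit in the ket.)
0.8764|100⟩ - 0.4816|101⟩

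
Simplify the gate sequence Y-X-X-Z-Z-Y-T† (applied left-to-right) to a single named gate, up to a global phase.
T†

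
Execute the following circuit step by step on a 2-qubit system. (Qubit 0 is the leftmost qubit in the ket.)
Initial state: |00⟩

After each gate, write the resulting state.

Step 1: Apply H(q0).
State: 1/√2|00⟩ + 1/√2|10⟩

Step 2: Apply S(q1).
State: 1/√2|00⟩ + 1/√2|10⟩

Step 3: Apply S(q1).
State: 1/√2|00⟩ + 1/√2|10⟩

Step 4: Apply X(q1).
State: 1/√2|01⟩ + 1/√2|11⟩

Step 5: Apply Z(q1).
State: -1/√2|01⟩ - 1/√2|11⟩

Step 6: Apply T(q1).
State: (-1/2 - (1/2)i)|01⟩ + (-1/2 - (1/2)i)|11⟩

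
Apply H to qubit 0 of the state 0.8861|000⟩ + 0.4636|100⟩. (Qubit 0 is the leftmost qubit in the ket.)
0.9544|000⟩ + 0.2988|100⟩

H on qubit 0 mixes each pair of kets that differ only in qubit 0: amplitudes (a, b) of (|…0…⟩, |…1…⟩) become ((a + b)/√2, (a − b)/√2). Kets absent from the input have amplitude 0.
(|000⟩, |100⟩): (a, b) = (0.8861, 0.4636) → (0.9544, 0.2988)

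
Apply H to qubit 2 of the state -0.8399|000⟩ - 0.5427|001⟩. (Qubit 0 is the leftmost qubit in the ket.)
-0.9776|000⟩ - 0.2102|001⟩

H on qubit 2 mixes each pair of kets that differ only in qubit 2: amplitudes (a, b) of (|…0…⟩, |…1…⟩) become ((a + b)/√2, (a − b)/√2). Kets absent from the input have amplitude 0.
(|000⟩, |001⟩): (a, b) = (-0.8399, -0.5427) → (-0.9776, -0.2102)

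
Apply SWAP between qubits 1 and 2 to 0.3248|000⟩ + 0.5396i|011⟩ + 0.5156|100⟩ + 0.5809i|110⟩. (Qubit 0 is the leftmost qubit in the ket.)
0.3248|000⟩ + 0.5396i|011⟩ + 0.5156|100⟩ + 0.5809i|101⟩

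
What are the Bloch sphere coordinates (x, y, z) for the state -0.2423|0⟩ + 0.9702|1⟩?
(-0.4702, 0, -0.8826)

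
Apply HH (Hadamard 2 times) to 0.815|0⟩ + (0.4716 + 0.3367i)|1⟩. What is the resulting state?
0.815|0⟩ + (0.4716 + 0.3367i)|1⟩

H² = I, so an even number of Hadamards cancels: H^2 = I and the state is unchanged.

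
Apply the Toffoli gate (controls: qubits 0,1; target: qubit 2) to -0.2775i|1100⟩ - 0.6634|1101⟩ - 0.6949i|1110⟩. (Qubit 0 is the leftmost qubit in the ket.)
-0.6949i|1100⟩ - 0.2775i|1110⟩ - 0.6634|1111⟩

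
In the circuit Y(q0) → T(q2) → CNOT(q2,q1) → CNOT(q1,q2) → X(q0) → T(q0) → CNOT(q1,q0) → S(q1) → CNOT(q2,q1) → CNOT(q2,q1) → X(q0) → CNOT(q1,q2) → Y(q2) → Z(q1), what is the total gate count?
14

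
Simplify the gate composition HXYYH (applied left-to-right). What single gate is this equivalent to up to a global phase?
Z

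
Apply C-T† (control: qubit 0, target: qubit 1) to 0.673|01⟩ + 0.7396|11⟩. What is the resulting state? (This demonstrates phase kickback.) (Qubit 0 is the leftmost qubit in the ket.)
0.673|01⟩ + (0.523 - 0.523i)|11⟩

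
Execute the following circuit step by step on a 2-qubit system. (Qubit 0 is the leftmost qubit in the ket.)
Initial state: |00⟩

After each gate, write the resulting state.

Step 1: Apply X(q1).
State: |01⟩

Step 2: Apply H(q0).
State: 1/√2|01⟩ + 1/√2|11⟩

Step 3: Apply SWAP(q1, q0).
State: 1/√2|10⟩ + 1/√2|11⟩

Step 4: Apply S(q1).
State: 1/√2|10⟩ + (1/√2)i|11⟩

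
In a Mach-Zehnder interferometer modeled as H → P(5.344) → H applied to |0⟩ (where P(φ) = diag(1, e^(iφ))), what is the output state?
(0.7952 - 0.4035i)|0⟩ + (0.2048 + 0.4035i)|1⟩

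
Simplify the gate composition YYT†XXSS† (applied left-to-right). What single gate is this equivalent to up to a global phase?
T†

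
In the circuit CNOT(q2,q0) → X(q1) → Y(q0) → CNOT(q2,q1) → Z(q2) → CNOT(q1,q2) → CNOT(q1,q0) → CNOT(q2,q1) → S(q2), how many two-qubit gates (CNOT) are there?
5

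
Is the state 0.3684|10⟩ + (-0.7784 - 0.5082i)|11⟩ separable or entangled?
Separable

Writing the state as a|00⟩ + b|01⟩ + c|10⟩ + d|11⟩, it is a product state iff ad − bc = 0.
Here (a, b, c, d) = (0, 0, 0.3684, (-0.7784 - 0.5082i)): ad − bc = (0)(-0.7784 - 0.5082i) − (0)(0.3684) = 0, so the state is separable.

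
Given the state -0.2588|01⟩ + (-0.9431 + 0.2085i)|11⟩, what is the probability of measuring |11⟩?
0.9329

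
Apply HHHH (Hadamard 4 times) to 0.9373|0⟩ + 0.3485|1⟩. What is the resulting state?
0.9373|0⟩ + 0.3485|1⟩

H² = I, so an even number of Hadamards cancels: H^4 = I and the state is unchanged.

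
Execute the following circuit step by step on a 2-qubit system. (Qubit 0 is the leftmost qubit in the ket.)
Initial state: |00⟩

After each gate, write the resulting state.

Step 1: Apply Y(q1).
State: i|01⟩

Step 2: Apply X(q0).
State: i|11⟩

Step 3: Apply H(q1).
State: (1/√2)i|10⟩ - (1/√2)i|11⟩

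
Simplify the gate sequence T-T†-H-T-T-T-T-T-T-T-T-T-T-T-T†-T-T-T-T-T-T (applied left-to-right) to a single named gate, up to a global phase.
H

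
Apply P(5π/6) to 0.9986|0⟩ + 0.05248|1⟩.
0.9986|0⟩ + (-0.04545 + 0.02624i)|1⟩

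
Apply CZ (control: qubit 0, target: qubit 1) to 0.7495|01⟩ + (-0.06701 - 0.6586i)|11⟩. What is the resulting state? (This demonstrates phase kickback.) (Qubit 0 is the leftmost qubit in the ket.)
0.7495|01⟩ + (0.06701 + 0.6586i)|11⟩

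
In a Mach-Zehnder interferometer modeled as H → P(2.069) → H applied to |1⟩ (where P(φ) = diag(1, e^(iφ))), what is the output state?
(0.7389 - 0.4392i)|0⟩ + (0.2611 + 0.4392i)|1⟩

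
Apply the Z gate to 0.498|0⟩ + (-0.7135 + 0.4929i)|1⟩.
0.498|0⟩ + (0.7135 - 0.4929i)|1⟩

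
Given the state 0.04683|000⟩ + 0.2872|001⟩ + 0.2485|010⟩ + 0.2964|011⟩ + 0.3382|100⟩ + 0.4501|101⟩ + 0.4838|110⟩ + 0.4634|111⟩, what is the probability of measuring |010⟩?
0.06175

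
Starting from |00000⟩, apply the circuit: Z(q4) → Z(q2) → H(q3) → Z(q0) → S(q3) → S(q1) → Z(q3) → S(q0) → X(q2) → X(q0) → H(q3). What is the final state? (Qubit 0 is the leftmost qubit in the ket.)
(1/2 - (1/2)i)|10100⟩ + (1/2 + (1/2)i)|10110⟩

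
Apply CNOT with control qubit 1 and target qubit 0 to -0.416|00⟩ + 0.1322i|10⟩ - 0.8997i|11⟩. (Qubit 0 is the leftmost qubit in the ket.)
-0.416|00⟩ - 0.8997i|01⟩ + 0.1322i|10⟩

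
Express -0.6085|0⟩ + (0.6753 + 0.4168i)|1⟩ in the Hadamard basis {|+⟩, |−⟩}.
(0.04723 + 0.2947i)|+⟩ + (-0.9078 - 0.2947i)|−⟩

With |ψ⟩ = α|0⟩ + β|1⟩, the Hadamard-basis coefficients are ⟨+|ψ⟩ = (α + β)/√2 and ⟨−|ψ⟩ = (α − β)/√2.
Here α = -0.6085, β = (0.6753 + 0.4168i): (α + β)/√2 = (0.04723 + 0.2947i), (α − β)/√2 = (-0.9078 - 0.2947i).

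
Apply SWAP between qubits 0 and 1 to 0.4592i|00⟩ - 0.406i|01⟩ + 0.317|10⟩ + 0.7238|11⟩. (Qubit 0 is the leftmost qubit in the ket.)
0.4592i|00⟩ + 0.317|01⟩ - 0.406i|10⟩ + 0.7238|11⟩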